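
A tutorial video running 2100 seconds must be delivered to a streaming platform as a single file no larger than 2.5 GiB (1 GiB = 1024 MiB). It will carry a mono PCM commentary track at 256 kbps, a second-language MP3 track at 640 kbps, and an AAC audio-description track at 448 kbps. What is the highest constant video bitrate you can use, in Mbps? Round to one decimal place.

8.9 Mbps

Budget: 2.5 GiB = 21474.8 Mb.
Total bitrate budget: 21474.8 Mb / 2100 s = 10.226 Mbps.
Audio total: 256 + 640 + 448 = 1344 kbps = 1.344 Mbps.
Video: 10.226 − 1.344 = 8.882 Mbps.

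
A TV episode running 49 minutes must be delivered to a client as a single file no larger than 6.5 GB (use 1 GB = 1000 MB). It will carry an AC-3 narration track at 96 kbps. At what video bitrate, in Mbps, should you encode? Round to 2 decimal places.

Budget: 6.5 GB = 52000.0 Mb.
49 min = 2940 s
Total bitrate budget: 52000.0 Mb / 2940 s = 17.687 Mbps.
Audio: 96 kbps = 0.096 Mbps.
Video: 17.687 − 0.096 = 17.591 Mbps.

17.59 Mbps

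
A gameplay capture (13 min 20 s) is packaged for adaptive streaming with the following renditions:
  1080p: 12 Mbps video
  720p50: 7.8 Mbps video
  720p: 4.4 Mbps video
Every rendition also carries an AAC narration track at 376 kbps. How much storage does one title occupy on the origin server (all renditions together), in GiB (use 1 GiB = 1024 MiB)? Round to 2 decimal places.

2.36 GiB

13 min 20 s = 800 s
Audio: 376 kbps = 0.376 Mbps.
Sum of rendition bitrates: (12+0.376) + (7.8+0.376) + (4.4+0.376) = 25.328 Mbps.
× 800 s = 20,262 Mb = 2,533 MB = 2.359 GiB.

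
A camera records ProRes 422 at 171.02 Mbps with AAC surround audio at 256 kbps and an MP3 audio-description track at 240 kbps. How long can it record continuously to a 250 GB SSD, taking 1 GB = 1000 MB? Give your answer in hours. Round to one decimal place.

Audio total: 256 + 240 = 496 kbps = 0.496 Mbps.
Total bitrate: 171.02 + 0.496 = 171.516 Mbps.
Capacity: 250 GB = 2,000,000 Mb.
Recording time: 2,000,000 / 171.516 = 11,661 s ≈ 3.24 hours.

3.2 hours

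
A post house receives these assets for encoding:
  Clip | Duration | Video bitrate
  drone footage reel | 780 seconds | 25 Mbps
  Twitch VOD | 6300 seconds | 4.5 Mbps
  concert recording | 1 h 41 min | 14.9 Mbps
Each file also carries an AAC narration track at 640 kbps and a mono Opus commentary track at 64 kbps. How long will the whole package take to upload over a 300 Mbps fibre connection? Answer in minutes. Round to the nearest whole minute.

8 minutes

Audio total: 640 + 64 = 704 kbps = 0.704 Mbps.
drone footage reel: 25.704 Mbps × 780 s = 20049.1 Mb
Twitch VOD: 5.204 Mbps × 6300 s = 32785.2 Mb
concert recording: 15.604 Mbps × 6060 s = 94560.2 Mb
Total: 147394.6 Mb = 18424.3 MB.
At 300 Mbps: 147394.6 / 300 = 491 s ≈ 8.19 minutes.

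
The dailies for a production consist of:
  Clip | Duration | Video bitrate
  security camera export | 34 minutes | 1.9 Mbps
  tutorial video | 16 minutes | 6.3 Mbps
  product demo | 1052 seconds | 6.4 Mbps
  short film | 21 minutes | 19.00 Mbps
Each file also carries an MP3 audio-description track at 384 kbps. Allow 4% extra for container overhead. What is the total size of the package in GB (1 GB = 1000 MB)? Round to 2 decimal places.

5.54 GB

Audio: 384 kbps = 0.384 Mbps.
security camera export: 2.284 Mbps × 2040 s × 1.04 = 4845.7 Mb
tutorial video: 6.684 Mbps × 960 s × 1.04 = 6673.3 Mb
product demo: 6.784 Mbps × 1052 s × 1.04 = 7422.2 Mb
short film: 19.384 Mbps × 1260 s × 1.04 = 25400.8 Mb
Total: 44342.1 Mb = 5542.8 MB.
= 5.543 GB.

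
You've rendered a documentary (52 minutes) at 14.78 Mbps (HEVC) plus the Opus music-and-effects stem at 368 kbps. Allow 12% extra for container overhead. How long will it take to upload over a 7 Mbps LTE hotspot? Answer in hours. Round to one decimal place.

2.1 hours

52 min = 3120 s
Audio: 368 kbps = 0.368 Mbps.
Total bitrate: 15.148 Mbps.
File: 15.148 Mbps × 3120 s = 47261.8 Mb.
With 12% container overhead: ×1.12. → 52933.2 Mb.
At 7 Mbps: 52933.2 / 7 = 7561.9 s ≈ 2.1 hours.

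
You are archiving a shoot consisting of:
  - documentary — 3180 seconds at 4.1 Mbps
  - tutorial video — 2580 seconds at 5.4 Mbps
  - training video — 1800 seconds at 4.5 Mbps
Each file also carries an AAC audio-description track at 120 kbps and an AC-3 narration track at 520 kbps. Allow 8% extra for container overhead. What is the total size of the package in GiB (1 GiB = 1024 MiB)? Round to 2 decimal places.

Audio total: 120 + 520 = 640 kbps = 0.640 Mbps.
documentary: 4.740 Mbps × 3180 s × 1.08 = 16279.1 Mb
tutorial video: 6.040 Mbps × 2580 s × 1.08 = 16829.9 Mb
training video: 5.140 Mbps × 1800 s × 1.08 = 9992.2 Mb
Total: 43101.1 Mb = 5387.6 MB.
= 5.018 GiB.

5.02 GiB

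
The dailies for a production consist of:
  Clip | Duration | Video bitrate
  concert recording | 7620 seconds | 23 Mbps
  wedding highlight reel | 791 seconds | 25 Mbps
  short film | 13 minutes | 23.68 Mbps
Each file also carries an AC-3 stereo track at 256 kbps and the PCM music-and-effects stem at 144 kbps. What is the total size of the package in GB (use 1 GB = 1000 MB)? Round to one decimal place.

Audio total: 256 + 144 = 400 kbps = 0.400 Mbps.
concert recording: 23.400 Mbps × 7620 s = 178308.0 Mb
wedding highlight reel: 25.400 Mbps × 791 s = 20091.4 Mb
short film: 24.080 Mbps × 780 s = 18782.4 Mb
Total: 217181.8 Mb = 27147.7 MB.
= 27.15 GB.

27.1 GB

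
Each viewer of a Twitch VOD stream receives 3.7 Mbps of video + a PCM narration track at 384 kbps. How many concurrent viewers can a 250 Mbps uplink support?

61

Audio: 384 kbps = 0.384 Mbps.
Per-viewer media rate: 4.084 Mbps.
250 Mbps = 250.0 Mbps; 250.0 / 4.084 = 61.21 → 61 viewers.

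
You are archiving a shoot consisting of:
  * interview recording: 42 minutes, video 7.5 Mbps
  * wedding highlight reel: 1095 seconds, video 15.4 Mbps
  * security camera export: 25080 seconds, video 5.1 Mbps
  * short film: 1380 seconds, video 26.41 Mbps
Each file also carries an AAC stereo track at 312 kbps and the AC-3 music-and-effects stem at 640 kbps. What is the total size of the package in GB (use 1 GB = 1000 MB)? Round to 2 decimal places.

28.59 GB

Audio total: 312 + 640 = 952 kbps = 0.952 Mbps.
interview recording: 8.452 Mbps × 2520 s = 21299.0 Mb
wedding highlight reel: 16.352 Mbps × 1095 s = 17905.4 Mb
security camera export: 6.052 Mbps × 25080 s = 151784.2 Mb
short film: 27.362 Mbps × 1380 s = 37759.6 Mb
Total: 228748.2 Mb = 28593.5 MB.
= 28.59 GB.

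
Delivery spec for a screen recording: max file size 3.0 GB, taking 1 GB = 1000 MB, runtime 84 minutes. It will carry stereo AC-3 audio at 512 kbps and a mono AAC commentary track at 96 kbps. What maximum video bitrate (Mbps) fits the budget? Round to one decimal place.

Budget: 3.0 GB = 24000.0 Mb.
84 min = 5040 s
Total bitrate budget: 24000.0 Mb / 5040 s = 4.762 Mbps.
Audio total: 512 + 96 = 608 kbps = 0.608 Mbps.
Video: 4.762 − 0.608 = 4.154 Mbps.

4.2 Mbps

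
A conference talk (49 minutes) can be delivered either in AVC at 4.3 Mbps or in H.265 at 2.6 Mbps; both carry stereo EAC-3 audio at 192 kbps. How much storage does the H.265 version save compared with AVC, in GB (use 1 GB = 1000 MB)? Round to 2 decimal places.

49 min = 2940 s
Audio: 192 kbps = 0.192 Mbps.
AVC: 4.492 Mbps × 2940 s = 13206.5 Mb = 1.651 GB.
H.265: 2.792 Mbps × 2940 s = 8208.5 Mb = 1.026 GB.
Saving: 1.651 − 1.026 = 0.625 GB.

0.62 GB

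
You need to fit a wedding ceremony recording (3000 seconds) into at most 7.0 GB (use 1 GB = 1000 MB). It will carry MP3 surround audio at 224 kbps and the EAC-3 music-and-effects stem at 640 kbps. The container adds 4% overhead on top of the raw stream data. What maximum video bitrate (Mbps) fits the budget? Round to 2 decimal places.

Budget: 7.0 GB = 56000.0 Mb.
Stream payload after overhead: 56000.0 / 1.04 = 53846.2 Mb.
Total bitrate budget: 53846.2 Mb / 3000 s = 17.949 Mbps.
Audio total: 224 + 640 = 864 kbps = 0.864 Mbps.
Video: 17.949 − 0.864 = 17.085 Mbps.

17.08 Mbps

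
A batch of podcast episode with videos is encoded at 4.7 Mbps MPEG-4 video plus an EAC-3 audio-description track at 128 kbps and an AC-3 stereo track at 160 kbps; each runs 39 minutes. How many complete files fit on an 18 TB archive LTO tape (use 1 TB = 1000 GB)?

39 min = 2340 s
Audio total: 128 + 160 = 288 kbps = 0.288 Mbps.
Total bitrate: 4.988 Mbps.
Per item: 4.988 Mbps × 2340 s = 11,672 Mb = 1,459 MB.
Capacity: 18 TB = 144,000,000 Mb; 12337.30 items → 12337 complete.

12337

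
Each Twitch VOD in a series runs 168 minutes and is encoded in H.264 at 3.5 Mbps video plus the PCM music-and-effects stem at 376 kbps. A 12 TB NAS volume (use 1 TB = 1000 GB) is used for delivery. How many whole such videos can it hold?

2457

168 min = 10080 s
Audio: 376 kbps = 0.376 Mbps.
Total bitrate: 3.876 Mbps.
Per item: 3.876 Mbps × 10080 s = 39,070 Mb = 4,884 MB.
Capacity: 12 TB = 96,000,000 Mb; 2457.12 items → 2457 complete.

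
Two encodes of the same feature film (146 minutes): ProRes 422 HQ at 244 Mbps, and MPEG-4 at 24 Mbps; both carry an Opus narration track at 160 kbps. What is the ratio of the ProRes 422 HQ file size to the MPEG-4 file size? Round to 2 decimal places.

10.11

146 min = 8760 s
Audio: 160 kbps = 0.160 Mbps.
ProRes 422 HQ: 244.160 Mbps × 8760 s = 2138841.6 Mb = 267.355 GB.
MPEG-4: 24.160 Mbps × 8760 s = 211641.6 Mb = 26.455 GB.
Ratio: 267.355 / 26.455 = 10.106.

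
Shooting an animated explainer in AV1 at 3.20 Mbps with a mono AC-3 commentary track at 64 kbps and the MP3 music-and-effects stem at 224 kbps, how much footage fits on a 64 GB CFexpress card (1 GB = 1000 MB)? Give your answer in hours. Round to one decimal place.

Audio total: 64 + 224 = 288 kbps = 0.288 Mbps.
Total bitrate: 3.20 + 0.288 = 3.488 Mbps.
Capacity: 64 GB = 512,000 Mb.
Recording time: 512,000 / 3.488 = 146,789 s ≈ 40.8 hours.

40.8 hours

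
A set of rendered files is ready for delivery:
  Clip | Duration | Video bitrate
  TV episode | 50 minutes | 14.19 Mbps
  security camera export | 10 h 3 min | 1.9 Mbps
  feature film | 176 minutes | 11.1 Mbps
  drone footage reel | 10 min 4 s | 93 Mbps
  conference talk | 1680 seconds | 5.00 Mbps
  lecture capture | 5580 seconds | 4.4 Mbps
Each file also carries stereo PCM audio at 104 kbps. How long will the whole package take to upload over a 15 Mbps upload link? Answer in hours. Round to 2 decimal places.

5.99 hours

Audio: 104 kbps = 0.104 Mbps.
TV episode: 14.294 Mbps × 3000 s = 42882.0 Mb
security camera export: 2.004 Mbps × 36180 s = 72504.7 Mb
feature film: 11.204 Mbps × 10560 s = 118314.2 Mb
drone footage reel: 93.104 Mbps × 604 s = 56234.8 Mb
conference talk: 5.104 Mbps × 1680 s = 8574.7 Mb
lecture capture: 4.504 Mbps × 5580 s = 25132.3 Mb
Total: 323642.8 Mb = 40455.4 MB.
At 15 Mbps: 323642.8 / 15 = 21576 s ≈ 5.99 hours.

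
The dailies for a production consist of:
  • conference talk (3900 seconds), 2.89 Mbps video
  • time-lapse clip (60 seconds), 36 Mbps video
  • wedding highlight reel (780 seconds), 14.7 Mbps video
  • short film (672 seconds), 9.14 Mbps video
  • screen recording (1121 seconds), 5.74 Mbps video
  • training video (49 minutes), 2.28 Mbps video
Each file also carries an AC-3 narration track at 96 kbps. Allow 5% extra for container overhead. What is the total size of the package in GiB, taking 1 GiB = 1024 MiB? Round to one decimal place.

5.5 GiB

Audio: 96 kbps = 0.096 Mbps.
conference talk: 2.986 Mbps × 3900 s × 1.05 = 12227.7 Mb
time-lapse clip: 36.096 Mbps × 60 s × 1.05 = 2274.0 Mb
wedding highlight reel: 14.796 Mbps × 780 s × 1.05 = 12117.9 Mb
short film: 9.236 Mbps × 672 s × 1.05 = 6516.9 Mb
screen recording: 5.836 Mbps × 1121 s × 1.05 = 6869.3 Mb
training video: 2.376 Mbps × 2940 s × 1.05 = 7334.7 Mb
Total: 47340.5 Mb = 5917.6 MB.
= 5.511 GiB.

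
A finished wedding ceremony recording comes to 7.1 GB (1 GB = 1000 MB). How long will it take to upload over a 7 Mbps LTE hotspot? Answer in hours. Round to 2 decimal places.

File: 7.1 GB = 56800.0 Mb.
At 7 Mbps: 56800.0 / 7 = 8114.3 s ≈ 2.25 hours.

2.25 hours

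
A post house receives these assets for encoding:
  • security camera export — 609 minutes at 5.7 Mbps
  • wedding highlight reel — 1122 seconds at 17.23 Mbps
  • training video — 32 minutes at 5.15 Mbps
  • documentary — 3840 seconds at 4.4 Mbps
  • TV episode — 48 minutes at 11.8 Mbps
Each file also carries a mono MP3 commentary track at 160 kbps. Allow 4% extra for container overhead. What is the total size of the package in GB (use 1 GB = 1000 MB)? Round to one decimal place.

38.5 GB

Audio: 160 kbps = 0.160 Mbps.
security camera export: 5.860 Mbps × 36540 s × 1.04 = 222689.4 Mb
wedding highlight reel: 17.390 Mbps × 1122 s × 1.04 = 20292.0 Mb
training video: 5.310 Mbps × 1920 s × 1.04 = 10603.0 Mb
documentary: 4.560 Mbps × 3840 s × 1.04 = 18210.8 Mb
TV episode: 11.960 Mbps × 2880 s × 1.04 = 35822.6 Mb
Total: 307617.8 Mb = 38452.2 MB.
= 38.45 GB.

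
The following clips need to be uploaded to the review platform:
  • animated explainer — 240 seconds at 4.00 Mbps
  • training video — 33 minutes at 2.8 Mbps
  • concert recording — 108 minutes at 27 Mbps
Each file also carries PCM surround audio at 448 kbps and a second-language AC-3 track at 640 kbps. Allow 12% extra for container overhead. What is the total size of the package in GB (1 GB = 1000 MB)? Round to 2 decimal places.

Audio total: 448 + 640 = 1088 kbps = 1.088 Mbps.
animated explainer: 5.088 Mbps × 240 s × 1.12 = 1367.7 Mb
training video: 3.888 Mbps × 1980 s × 1.12 = 8622.0 Mb
concert recording: 28.088 Mbps × 6480 s × 1.12 = 203851.5 Mb
Total: 213841.2 Mb = 26730.1 MB.
= 26.73 GB.

26.73 GB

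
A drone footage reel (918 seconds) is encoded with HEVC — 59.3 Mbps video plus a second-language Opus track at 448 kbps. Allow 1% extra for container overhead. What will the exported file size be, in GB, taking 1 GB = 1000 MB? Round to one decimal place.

6.9 GB

Audio: 448 kbps = 0.448 Mbps.
Total bitrate: 59.3 + 0.448 = 59.748 Mbps.
Stream data: 59.748 Mbps × 918 s = 54848.7 Mb.
With 1% container overhead: ×1.01.
55,397 Mb ÷ 8 = 6,925 MB → 6.925 GB.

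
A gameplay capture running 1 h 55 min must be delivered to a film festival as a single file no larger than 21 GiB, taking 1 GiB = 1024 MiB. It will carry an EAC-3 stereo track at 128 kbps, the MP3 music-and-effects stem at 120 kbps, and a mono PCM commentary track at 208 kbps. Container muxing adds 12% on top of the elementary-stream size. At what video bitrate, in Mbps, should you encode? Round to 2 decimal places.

22.89 Mbps

Budget: 21 GiB = 180388.6 Mb.
Stream payload after overhead: 180388.6 / 1.12 = 161061.3 Mb.
1 h 55 min = 115 min = 6900 s
Total bitrate budget: 161061.3 Mb / 6900 s = 23.342 Mbps.
Audio total: 128 + 120 + 208 = 456 kbps = 0.456 Mbps.
Video: 23.342 − 0.456 = 22.886 Mbps.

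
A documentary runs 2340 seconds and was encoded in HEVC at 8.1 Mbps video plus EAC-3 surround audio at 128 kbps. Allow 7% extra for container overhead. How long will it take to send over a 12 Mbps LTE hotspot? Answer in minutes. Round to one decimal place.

Audio: 128 kbps = 0.128 Mbps.
Total bitrate: 8.228 Mbps.
File: 8.228 Mbps × 2340 s = 19253.5 Mb.
With 7% container overhead: ×1.07. → 20601.3 Mb.
At 12 Mbps: 20601.3 / 12 = 1716.8 s ≈ 28.6 minutes.

28.6 minutes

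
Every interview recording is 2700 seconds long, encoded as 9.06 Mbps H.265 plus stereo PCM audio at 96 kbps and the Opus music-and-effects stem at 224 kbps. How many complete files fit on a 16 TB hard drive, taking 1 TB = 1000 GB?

5054

Audio total: 96 + 224 = 320 kbps = 0.320 Mbps.
Total bitrate: 9.380 Mbps.
Per item: 9.380 Mbps × 2700 s = 25,326 Mb = 3,166 MB.
Capacity: 16 TB = 128,000,000 Mb; 5054.09 items → 5054 complete.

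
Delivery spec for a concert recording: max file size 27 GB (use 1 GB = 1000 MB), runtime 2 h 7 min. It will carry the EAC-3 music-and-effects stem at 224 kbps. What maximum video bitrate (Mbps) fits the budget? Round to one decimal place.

28.1 Mbps

Budget: 27 GB = 216000.0 Mb.
2 h 7 min = 127 min = 7620 s
Total bitrate budget: 216000.0 Mb / 7620 s = 28.346 Mbps.
Audio: 224 kbps = 0.224 Mbps.
Video: 28.346 − 0.224 = 28.122 Mbps.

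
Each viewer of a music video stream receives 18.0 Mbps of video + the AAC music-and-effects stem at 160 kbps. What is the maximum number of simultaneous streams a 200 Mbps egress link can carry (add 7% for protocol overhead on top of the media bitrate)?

10

Audio: 160 kbps = 0.160 Mbps.
Per-viewer media rate: 18.160 Mbps.
On the wire with 7% overhead: 19.431 Mbps.
200 Mbps = 200.0 Mbps; 200.0 / 19.431 = 10.29 → 10 viewers.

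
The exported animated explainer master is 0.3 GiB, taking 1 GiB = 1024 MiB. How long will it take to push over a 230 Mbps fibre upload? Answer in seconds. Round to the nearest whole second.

11 seconds

File: 0.3 GiB = 2577.0 Mb.
At 230 Mbps: 2577.0 / 230 = 11.2 s ≈ 11.2 seconds.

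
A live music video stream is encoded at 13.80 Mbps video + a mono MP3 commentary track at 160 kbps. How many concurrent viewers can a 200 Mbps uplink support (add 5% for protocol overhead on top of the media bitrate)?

13

Audio: 160 kbps = 0.160 Mbps.
Per-viewer media rate: 13.960 Mbps.
On the wire with 5% overhead: 14.658 Mbps.
200 Mbps = 200.0 Mbps; 200.0 / 14.658 = 13.64 → 13 viewers.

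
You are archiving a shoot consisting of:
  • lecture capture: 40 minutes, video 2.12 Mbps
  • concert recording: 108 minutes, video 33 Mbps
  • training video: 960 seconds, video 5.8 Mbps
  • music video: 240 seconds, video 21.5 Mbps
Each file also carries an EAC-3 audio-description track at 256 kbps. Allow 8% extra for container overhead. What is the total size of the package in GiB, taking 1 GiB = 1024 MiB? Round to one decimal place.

Audio: 256 kbps = 0.256 Mbps.
lecture capture: 2.376 Mbps × 2400 s × 1.08 = 6158.6 Mb
concert recording: 33.256 Mbps × 6480 s × 1.08 = 232738.8 Mb
training video: 6.056 Mbps × 960 s × 1.08 = 6278.9 Mb
music video: 21.756 Mbps × 240 s × 1.08 = 5639.2 Mb
Total: 250815.4 Mb = 31351.9 MB.
= 29.20 GiB.

29.2 GiB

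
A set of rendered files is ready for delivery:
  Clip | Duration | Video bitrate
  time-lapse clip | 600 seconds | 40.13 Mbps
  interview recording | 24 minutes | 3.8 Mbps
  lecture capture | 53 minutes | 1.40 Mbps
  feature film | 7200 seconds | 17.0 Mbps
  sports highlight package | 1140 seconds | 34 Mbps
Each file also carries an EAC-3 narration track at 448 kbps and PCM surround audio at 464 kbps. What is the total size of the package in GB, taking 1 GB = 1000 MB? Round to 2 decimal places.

25.94 GB

Audio total: 448 + 464 = 912 kbps = 0.912 Mbps.
time-lapse clip: 41.042 Mbps × 600 s = 24625.2 Mb
interview recording: 4.712 Mbps × 1440 s = 6785.3 Mb
lecture capture: 2.312 Mbps × 3180 s = 7352.2 Mb
feature film: 17.912 Mbps × 7200 s = 128966.4 Mb
sports highlight package: 34.912 Mbps × 1140 s = 39799.7 Mb
Total: 207528.7 Mb = 25941.1 MB.
= 25.94 GB.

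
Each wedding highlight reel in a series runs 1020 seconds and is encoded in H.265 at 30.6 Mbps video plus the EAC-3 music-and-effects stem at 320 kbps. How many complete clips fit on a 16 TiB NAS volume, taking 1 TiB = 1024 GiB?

Audio: 320 kbps = 0.320 Mbps.
Total bitrate: 30.920 Mbps.
Per item: 30.920 Mbps × 1020 s = 31,538 Mb = 3,942 MB.
Capacity: 16 TiB = 140,737,488 Mb; 4462.42 items → 4462 complete.

4462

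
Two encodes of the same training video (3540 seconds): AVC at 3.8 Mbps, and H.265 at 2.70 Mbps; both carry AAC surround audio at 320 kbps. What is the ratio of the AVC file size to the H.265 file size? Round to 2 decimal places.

Audio: 320 kbps = 0.320 Mbps.
AVC: 4.120 Mbps × 3540 s = 14584.8 Mb = 1.823 GB.
H.265: 3.020 Mbps × 3540 s = 10690.8 Mb = 1.336 GB.
Ratio: 1.823 / 1.336 = 1.364.

1.36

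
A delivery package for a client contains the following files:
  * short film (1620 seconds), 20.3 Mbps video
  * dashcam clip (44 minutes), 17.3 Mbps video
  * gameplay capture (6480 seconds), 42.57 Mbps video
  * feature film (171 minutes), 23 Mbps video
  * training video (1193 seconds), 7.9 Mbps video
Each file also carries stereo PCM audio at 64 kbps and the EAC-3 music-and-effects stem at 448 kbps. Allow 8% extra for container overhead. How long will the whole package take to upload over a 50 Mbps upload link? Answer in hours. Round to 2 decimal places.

3.67 hours

Audio total: 64 + 448 = 512 kbps = 0.512 Mbps.
short film: 20.812 Mbps × 1620 s × 1.08 = 36412.7 Mb
dashcam clip: 17.812 Mbps × 2640 s × 1.08 = 50785.6 Mb
gameplay capture: 43.082 Mbps × 6480 s × 1.08 = 301505.1 Mb
feature film: 23.512 Mbps × 10260 s × 1.08 = 260531.8 Mb
training video: 8.412 Mbps × 1193 s × 1.08 = 10838.4 Mb
Total: 660073.4 Mb = 82509.2 MB.
At 50 Mbps: 660073.4 / 50 = 13201 s ≈ 3.67 hours.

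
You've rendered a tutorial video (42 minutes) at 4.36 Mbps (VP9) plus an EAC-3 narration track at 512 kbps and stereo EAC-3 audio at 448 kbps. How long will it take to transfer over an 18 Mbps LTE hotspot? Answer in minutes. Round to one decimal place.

12.4 minutes

42 min = 2520 s
Audio total: 512 + 448 = 960 kbps = 0.960 Mbps.
Total bitrate: 5.320 Mbps.
File: 5.320 Mbps × 2520 s = 13406.4 Mb.
At 18 Mbps: 13406.4 / 18 = 744.8 s ≈ 12.4 minutes.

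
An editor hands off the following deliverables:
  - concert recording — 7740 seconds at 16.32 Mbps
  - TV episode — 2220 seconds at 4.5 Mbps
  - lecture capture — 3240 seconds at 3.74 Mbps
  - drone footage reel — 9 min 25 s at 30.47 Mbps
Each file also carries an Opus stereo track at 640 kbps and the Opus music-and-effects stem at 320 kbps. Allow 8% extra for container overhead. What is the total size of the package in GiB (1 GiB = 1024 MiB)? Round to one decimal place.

Audio total: 640 + 320 = 960 kbps = 0.960 Mbps.
concert recording: 17.280 Mbps × 7740 s × 1.08 = 144447.0 Mb
TV episode: 5.460 Mbps × 2220 s × 1.08 = 13090.9 Mb
lecture capture: 4.700 Mbps × 3240 s × 1.08 = 16446.2 Mb
drone footage reel: 31.430 Mbps × 565 s × 1.08 = 19178.6 Mb
Total: 193162.7 Mb = 24145.3 MB.
= 22.49 GiB.

22.5 GiB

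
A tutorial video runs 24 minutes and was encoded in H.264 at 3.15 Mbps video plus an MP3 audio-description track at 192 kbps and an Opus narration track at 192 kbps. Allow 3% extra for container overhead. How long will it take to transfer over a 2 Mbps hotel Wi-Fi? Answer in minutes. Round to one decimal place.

24 min = 1440 s
Audio total: 192 + 192 = 384 kbps = 0.384 Mbps.
Total bitrate: 3.534 Mbps.
File: 3.534 Mbps × 1440 s = 5089.0 Mb.
With 3% container overhead: ×1.03. → 5241.6 Mb.
At 2 Mbps: 5241.6 / 2 = 2620.8 s ≈ 43.7 minutes.

43.7 minutes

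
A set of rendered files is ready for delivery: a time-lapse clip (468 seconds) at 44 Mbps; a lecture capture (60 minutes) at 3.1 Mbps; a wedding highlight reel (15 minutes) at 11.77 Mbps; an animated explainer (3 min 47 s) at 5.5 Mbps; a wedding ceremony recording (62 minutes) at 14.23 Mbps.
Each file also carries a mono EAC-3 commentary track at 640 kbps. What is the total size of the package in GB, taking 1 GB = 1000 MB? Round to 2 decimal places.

12.78 GB

Audio: 640 kbps = 0.640 Mbps.
time-lapse clip: 44.640 Mbps × 468 s = 20891.5 Mb
lecture capture: 3.740 Mbps × 3600 s = 13464.0 Mb
wedding highlight reel: 12.410 Mbps × 900 s = 11169.0 Mb
animated explainer: 6.140 Mbps × 227 s = 1393.8 Mb
wedding ceremony recording: 14.870 Mbps × 3720 s = 55316.4 Mb
Total: 102234.7 Mb = 12779.3 MB.
= 12.78 GB.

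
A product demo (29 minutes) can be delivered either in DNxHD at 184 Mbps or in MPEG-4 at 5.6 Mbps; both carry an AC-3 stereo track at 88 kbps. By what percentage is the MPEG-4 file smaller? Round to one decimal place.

96.9%

29 min = 1740 s
Audio: 88 kbps = 0.088 Mbps.
DNxHD: 184.088 Mbps × 1740 s = 320313.1 Mb = 40.039 GB.
MPEG-4: 5.688 Mbps × 1740 s = 9897.1 Mb = 1.237 GB.
Reduction: (1 − 1.237/40.039) × 100 = 96.91%.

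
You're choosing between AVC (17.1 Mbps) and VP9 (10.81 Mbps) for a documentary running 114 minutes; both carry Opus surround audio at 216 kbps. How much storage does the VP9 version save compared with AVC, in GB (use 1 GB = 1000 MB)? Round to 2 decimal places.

5.38 GB

114 min = 6840 s
Audio: 216 kbps = 0.216 Mbps.
AVC: 17.316 Mbps × 6840 s = 118441.4 Mb = 14.805 GB.
VP9: 11.026 Mbps × 6840 s = 75417.8 Mb = 9.427 GB.
Saving: 14.805 − 9.427 = 5.378 GB.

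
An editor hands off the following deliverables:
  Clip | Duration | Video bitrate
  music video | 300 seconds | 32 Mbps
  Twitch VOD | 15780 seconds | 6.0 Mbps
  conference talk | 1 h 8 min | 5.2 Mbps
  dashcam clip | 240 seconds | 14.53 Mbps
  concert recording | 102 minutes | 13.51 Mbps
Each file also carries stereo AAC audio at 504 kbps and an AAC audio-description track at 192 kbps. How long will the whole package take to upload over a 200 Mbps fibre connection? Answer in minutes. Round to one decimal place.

Audio total: 504 + 192 = 696 kbps = 0.696 Mbps.
music video: 32.696 Mbps × 300 s = 9808.8 Mb
Twitch VOD: 6.696 Mbps × 15780 s = 105662.9 Mb
conference talk: 5.896 Mbps × 4080 s = 24055.7 Mb
dashcam clip: 15.226 Mbps × 240 s = 3654.2 Mb
concert recording: 14.206 Mbps × 6120 s = 86940.7 Mb
Total: 230122.3 Mb = 28765.3 MB.
At 200 Mbps: 230122.3 / 200 = 1151 s ≈ 19.2 minutes.

19.2 minutes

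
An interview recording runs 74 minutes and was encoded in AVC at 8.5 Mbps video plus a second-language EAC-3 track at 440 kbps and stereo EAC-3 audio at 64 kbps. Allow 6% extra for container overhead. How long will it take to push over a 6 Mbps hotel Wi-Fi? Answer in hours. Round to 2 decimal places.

1.96 hours

74 min = 4440 s
Audio total: 440 + 64 = 504 kbps = 0.504 Mbps.
Total bitrate: 9.004 Mbps.
File: 9.004 Mbps × 4440 s = 39977.8 Mb.
With 6% container overhead: ×1.06. → 42376.4 Mb.
At 6 Mbps: 42376.4 / 6 = 7062.7 s ≈ 1.96 hours.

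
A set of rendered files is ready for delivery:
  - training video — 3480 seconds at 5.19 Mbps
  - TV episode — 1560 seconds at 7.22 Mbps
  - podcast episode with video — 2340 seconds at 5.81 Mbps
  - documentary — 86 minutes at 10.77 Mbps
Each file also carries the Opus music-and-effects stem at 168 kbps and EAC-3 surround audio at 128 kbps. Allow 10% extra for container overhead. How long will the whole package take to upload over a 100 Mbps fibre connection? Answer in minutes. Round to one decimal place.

18.7 minutes

Audio total: 168 + 128 = 296 kbps = 0.296 Mbps.
training video: 5.486 Mbps × 3480 s × 1.10 = 21000.4 Mb
TV episode: 7.516 Mbps × 1560 s × 1.10 = 12897.5 Mb
podcast episode with video: 6.106 Mbps × 2340 s × 1.10 = 15716.8 Mb
documentary: 11.066 Mbps × 5160 s × 1.10 = 62810.6 Mb
Total: 112425.3 Mb = 14053.2 MB.
At 100 Mbps: 112425.3 / 100 = 1124 s ≈ 18.7 minutes.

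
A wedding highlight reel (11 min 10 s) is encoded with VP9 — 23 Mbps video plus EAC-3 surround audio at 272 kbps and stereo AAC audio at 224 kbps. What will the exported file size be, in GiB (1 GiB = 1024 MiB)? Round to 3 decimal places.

11 min 10 s = 670 s
Audio total: 272 + 224 = 496 kbps = 0.496 Mbps.
Total bitrate: 23 + 0.496 = 23.496 Mbps.
Stream data: 23.496 Mbps × 670 s = 15742.3 Mb.
15,742 Mb = 1,967,790,000 bytes ÷ 1,073,741,824 = 1.833 GiB.

1.833 GiB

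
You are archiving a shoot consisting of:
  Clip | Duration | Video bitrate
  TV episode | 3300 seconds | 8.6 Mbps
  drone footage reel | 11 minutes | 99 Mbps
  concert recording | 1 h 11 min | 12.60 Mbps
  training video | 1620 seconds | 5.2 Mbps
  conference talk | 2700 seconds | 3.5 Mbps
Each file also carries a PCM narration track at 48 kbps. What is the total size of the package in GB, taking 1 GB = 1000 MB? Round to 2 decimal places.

20.73 GB

Audio: 48 kbps = 0.048 Mbps.
TV episode: 8.648 Mbps × 3300 s = 28538.4 Mb
drone footage reel: 99.048 Mbps × 660 s = 65371.7 Mb
concert recording: 12.648 Mbps × 4260 s = 53880.5 Mb
training video: 5.248 Mbps × 1620 s = 8501.8 Mb
conference talk: 3.548 Mbps × 2700 s = 9579.6 Mb
Total: 165871.9 Mb = 20734.0 MB.
= 20.73 GB.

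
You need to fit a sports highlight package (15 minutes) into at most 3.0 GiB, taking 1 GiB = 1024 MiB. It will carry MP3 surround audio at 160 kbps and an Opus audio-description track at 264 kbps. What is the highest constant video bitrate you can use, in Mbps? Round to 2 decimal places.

Budget: 3.0 GiB = 25769.8 Mb.
15 min = 900 s
Total bitrate budget: 25769.8 Mb / 900 s = 28.633 Mbps.
Audio total: 160 + 264 = 424 kbps = 0.424 Mbps.
Video: 28.633 − 0.424 = 28.209 Mbps.

28.21 Mbps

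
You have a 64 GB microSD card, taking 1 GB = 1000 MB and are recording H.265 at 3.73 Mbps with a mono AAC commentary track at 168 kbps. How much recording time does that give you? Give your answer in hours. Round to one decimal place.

36.5 hours

Audio: 168 kbps = 0.168 Mbps.
Total bitrate: 3.73 + 0.168 = 3.898 Mbps.
Capacity: 64 GB = 512,000 Mb.
Recording time: 512,000 / 3.898 = 131,349 s ≈ 36.5 hours.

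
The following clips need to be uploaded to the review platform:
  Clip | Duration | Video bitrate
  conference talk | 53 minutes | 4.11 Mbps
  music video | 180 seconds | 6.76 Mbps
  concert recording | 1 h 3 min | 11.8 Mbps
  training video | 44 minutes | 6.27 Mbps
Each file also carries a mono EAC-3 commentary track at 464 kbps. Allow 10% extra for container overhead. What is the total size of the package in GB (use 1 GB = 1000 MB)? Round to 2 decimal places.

11.00 GB

Audio: 464 kbps = 0.464 Mbps.
conference talk: 4.574 Mbps × 3180 s × 1.10 = 15999.9 Mb
music video: 7.224 Mbps × 180 s × 1.10 = 1430.4 Mb
concert recording: 12.264 Mbps × 3780 s × 1.10 = 50993.7 Mb
training video: 6.734 Mbps × 2640 s × 1.10 = 19555.5 Mb
Total: 87979.5 Mb = 10997.4 MB.
= 11.00 GB.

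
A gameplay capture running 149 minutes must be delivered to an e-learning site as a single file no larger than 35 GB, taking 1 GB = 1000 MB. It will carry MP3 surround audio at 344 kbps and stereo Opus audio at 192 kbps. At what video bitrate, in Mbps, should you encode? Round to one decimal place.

Budget: 35 GB = 280000.0 Mb.
149 min = 8940 s
Total bitrate budget: 280000.0 Mb / 8940 s = 31.320 Mbps.
Audio total: 344 + 192 = 536 kbps = 0.536 Mbps.
Video: 31.320 − 0.536 = 30.784 Mbps.

30.8 Mbps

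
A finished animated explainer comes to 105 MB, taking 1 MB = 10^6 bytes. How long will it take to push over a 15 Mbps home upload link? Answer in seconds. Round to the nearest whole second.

File: 105 MB = 840.0 Mb.
At 15 Mbps: 840.0 / 15 = 56.0 s ≈ 56 seconds.

56 seconds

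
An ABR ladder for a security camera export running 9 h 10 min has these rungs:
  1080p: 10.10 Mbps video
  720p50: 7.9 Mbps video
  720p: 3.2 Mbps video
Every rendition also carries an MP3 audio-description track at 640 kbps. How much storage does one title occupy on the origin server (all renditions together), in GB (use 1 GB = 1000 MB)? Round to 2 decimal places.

9 h 10 min = 550 min = 33000 s
Audio: 640 kbps = 0.640 Mbps.
Sum of rendition bitrates: (10.10+0.640) + (7.9+0.640) + (3.2+0.640) = 23.120 Mbps.
× 33000 s = 762,960 Mb = 95,370 MB = 95.37 GB.

95.37 GB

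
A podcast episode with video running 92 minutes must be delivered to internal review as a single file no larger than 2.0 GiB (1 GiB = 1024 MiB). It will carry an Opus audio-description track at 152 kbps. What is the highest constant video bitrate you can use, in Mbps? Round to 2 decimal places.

2.96 Mbps

Budget: 2.0 GiB = 17179.9 Mb.
92 min = 5520 s
Total bitrate budget: 17179.9 Mb / 5520 s = 3.112 Mbps.
Audio: 152 kbps = 0.152 Mbps.
Video: 3.112 − 0.152 = 2.960 Mbps.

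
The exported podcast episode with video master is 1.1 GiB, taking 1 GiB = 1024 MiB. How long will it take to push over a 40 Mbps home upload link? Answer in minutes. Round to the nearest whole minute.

File: 1.1 GiB = 9448.9 Mb.
At 40 Mbps: 9448.9 / 40 = 236.2 s ≈ 3.94 minutes.

4 minutes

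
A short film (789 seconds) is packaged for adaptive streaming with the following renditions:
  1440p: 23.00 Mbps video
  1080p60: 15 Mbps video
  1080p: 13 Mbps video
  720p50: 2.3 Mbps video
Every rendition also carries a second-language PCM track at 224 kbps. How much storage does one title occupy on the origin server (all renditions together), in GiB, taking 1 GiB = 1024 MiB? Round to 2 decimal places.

Audio: 224 kbps = 0.224 Mbps.
Sum of rendition bitrates: (23.00+0.224) + (15+0.224) + (13+0.224) + (2.3+0.224) = 54.196 Mbps.
× 789 s = 42,761 Mb = 5,345 MB = 4.978 GiB.

4.98 GiB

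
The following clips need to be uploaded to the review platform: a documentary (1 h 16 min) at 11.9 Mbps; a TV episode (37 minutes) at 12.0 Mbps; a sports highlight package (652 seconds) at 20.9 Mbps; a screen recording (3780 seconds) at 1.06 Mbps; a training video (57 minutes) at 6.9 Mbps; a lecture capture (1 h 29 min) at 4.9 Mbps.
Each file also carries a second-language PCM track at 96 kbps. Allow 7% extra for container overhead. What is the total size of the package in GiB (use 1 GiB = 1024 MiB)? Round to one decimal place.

18.7 GiB

Audio: 96 kbps = 0.096 Mbps.
documentary: 11.996 Mbps × 4560 s × 1.07 = 58530.9 Mb
TV episode: 12.096 Mbps × 2220 s × 1.07 = 28732.8 Mb
sports highlight package: 20.996 Mbps × 652 s × 1.07 = 14647.6 Mb
screen recording: 1.156 Mbps × 3780 s × 1.07 = 4675.6 Mb
training video: 6.996 Mbps × 3420 s × 1.07 = 25601.2 Mb
lecture capture: 4.996 Mbps × 5340 s × 1.07 = 28546.1 Mb
Total: 160734.2 Mb = 20091.8 MB.
= 18.71 GiB.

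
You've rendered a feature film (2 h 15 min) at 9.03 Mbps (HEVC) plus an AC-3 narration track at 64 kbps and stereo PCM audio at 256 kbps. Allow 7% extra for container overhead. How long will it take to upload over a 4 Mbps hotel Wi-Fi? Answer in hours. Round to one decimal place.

2 h 15 min = 135 min = 8100 s
Audio total: 64 + 256 = 320 kbps = 0.320 Mbps.
Total bitrate: 9.350 Mbps.
File: 9.350 Mbps × 8100 s = 75735.0 Mb.
With 7% container overhead: ×1.07. → 81036.4 Mb.
At 4 Mbps: 81036.4 / 4 = 20259.1 s ≈ 5.63 hours.

5.6 hours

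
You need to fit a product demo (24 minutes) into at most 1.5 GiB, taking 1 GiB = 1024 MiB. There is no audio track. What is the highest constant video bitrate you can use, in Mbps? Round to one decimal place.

8.9 Mbps

Budget: 1.5 GiB = 12884.9 Mb.
24 min = 1440 s
Total bitrate budget: 12884.9 Mb / 1440 s = 8.948 Mbps.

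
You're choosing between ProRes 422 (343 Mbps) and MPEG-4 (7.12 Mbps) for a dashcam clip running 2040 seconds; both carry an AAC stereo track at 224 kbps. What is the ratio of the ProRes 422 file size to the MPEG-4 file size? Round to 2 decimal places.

Audio: 224 kbps = 0.224 Mbps.
ProRes 422: 343.224 Mbps × 2040 s = 700177.0 Mb = 87.522 GB.
MPEG-4: 7.344 Mbps × 2040 s = 14981.8 Mb = 1.873 GB.
Ratio: 87.522 / 1.873 = 46.735.

46.74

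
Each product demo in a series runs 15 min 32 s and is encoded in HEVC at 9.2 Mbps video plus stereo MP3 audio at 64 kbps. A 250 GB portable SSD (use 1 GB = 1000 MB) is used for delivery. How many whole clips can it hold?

231

15 min 32 s = 932 s
Audio: 64 kbps = 0.064 Mbps.
Total bitrate: 9.264 Mbps.
Per item: 9.264 Mbps × 932 s = 8,634 Mb = 1,079 MB.
Capacity: 250 GB = 2,000,000 Mb; 231.64 items → 231 complete.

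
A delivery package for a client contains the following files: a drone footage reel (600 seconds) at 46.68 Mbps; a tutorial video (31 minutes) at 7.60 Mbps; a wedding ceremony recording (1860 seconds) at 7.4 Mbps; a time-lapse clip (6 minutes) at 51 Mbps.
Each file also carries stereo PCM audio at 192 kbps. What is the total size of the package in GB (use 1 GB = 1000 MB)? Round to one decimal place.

9.4 GB

Audio: 192 kbps = 0.192 Mbps.
drone footage reel: 46.872 Mbps × 600 s = 28123.2 Mb
tutorial video: 7.792 Mbps × 1860 s = 14493.1 Mb
wedding ceremony recording: 7.592 Mbps × 1860 s = 14121.1 Mb
time-lapse clip: 51.192 Mbps × 360 s = 18429.1 Mb
Total: 75166.6 Mb = 9395.8 MB.
= 9.396 GB.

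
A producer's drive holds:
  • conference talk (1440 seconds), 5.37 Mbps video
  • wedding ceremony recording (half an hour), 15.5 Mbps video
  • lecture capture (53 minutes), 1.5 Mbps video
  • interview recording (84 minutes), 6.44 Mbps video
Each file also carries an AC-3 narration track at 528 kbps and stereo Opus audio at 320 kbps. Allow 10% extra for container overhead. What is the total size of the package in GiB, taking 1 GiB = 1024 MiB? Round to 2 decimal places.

Audio total: 528 + 320 = 848 kbps = 0.848 Mbps.
conference talk: 6.218 Mbps × 1440 s × 1.10 = 9849.3 Mb
wedding ceremony recording: 16.348 Mbps × 1800 s × 1.10 = 32369.0 Mb
lecture capture: 2.348 Mbps × 3180 s × 1.10 = 8213.3 Mb
interview recording: 7.288 Mbps × 5040 s × 1.10 = 40404.7 Mb
Total: 90836.3 Mb = 11354.5 MB.
= 10.57 GiB.

10.57 GiB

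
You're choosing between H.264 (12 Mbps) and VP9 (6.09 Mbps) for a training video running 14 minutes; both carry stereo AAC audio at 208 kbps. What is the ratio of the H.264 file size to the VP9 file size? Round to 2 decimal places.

14 min = 840 s
Audio: 208 kbps = 0.208 Mbps.
H.264: 12.208 Mbps × 840 s = 10254.7 Mb = 1.194 GiB.
VP9: 6.298 Mbps × 840 s = 5290.3 Mb = 0.616 GiB.
Ratio: 1.194 / 0.616 = 1.938.

1.94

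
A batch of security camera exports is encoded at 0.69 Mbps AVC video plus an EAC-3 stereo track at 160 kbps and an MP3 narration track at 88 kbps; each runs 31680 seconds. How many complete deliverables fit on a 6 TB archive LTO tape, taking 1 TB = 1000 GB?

Audio total: 160 + 88 = 248 kbps = 0.248 Mbps.
Total bitrate: 0.938 Mbps.
Per item: 0.938 Mbps × 31680 s = 29,716 Mb = 3,714 MB.
Capacity: 6 TB = 48,000,000 Mb; 1615.30 items → 1615 complete.

1615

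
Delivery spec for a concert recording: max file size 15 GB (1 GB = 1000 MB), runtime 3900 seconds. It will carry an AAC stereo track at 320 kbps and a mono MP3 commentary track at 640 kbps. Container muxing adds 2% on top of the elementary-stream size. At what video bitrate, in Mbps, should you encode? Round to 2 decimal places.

29.21 Mbps

Budget: 15 GB = 120000.0 Mb.
Stream payload after overhead: 120000.0 / 1.02 = 117647.1 Mb.
Total bitrate budget: 117647.1 Mb / 3900 s = 30.166 Mbps.
Audio total: 320 + 640 = 960 kbps = 0.960 Mbps.
Video: 30.166 − 0.960 = 29.206 Mbps.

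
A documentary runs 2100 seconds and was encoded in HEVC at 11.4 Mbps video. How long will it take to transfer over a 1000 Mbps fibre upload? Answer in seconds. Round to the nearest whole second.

File: 11.400 Mbps × 2100 s = 23940.0 Mb.
At 1000 Mbps: 23940.0 / 1000 = 23.9 s ≈ 23.9 seconds.

24 seconds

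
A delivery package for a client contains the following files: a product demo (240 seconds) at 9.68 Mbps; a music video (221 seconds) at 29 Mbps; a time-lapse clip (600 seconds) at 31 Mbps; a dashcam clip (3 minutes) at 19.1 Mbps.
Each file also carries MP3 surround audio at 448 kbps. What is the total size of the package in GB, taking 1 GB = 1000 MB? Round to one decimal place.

Audio: 448 kbps = 0.448 Mbps.
product demo: 10.128 Mbps × 240 s = 2430.7 Mb
music video: 29.448 Mbps × 221 s = 6508.0 Mb
time-lapse clip: 31.448 Mbps × 600 s = 18868.8 Mb
dashcam clip: 19.548 Mbps × 180 s = 3518.6 Mb
Total: 31326.2 Mb = 3915.8 MB.
= 3.916 GB.

3.9 GB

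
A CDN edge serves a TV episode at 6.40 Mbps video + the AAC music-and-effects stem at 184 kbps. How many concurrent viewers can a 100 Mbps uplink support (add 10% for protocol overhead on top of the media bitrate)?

Audio: 184 kbps = 0.184 Mbps.
Per-viewer media rate: 6.584 Mbps.
On the wire with 10% overhead: 7.242 Mbps.
100 Mbps = 100.0 Mbps; 100.0 / 7.242 = 13.81 → 13 viewers.

13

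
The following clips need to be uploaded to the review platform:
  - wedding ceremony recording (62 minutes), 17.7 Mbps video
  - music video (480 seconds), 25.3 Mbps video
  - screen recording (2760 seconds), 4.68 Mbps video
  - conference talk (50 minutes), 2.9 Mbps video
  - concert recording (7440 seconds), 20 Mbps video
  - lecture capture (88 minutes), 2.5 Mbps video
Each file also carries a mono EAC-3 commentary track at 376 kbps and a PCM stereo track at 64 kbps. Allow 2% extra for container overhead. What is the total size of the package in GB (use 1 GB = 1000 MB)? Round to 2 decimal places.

34.63 GB

Audio total: 376 + 64 = 440 kbps = 0.440 Mbps.
wedding ceremony recording: 18.140 Mbps × 3720 s × 1.02 = 68830.4 Mb
music video: 25.740 Mbps × 480 s × 1.02 = 12602.3 Mb
screen recording: 5.120 Mbps × 2760 s × 1.02 = 14413.8 Mb
conference talk: 3.340 Mbps × 3000 s × 1.02 = 10220.4 Mb
concert recording: 20.440 Mbps × 7440 s × 1.02 = 155115.1 Mb
lecture capture: 2.940 Mbps × 5280 s × 1.02 = 15833.7 Mb
Total: 277015.7 Mb = 34627.0 MB.
= 34.63 GB.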